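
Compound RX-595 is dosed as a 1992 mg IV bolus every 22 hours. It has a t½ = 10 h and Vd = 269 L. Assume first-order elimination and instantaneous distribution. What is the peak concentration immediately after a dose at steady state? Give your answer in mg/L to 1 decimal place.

9.5 mg/L

Over one 22-h interval, 22/10 ≈ 2.2 half-lives elapse, leaving f ≈ 0.2176 of each dose.
Accumulation ratio R = 1/(1 − f) ≈ 1/0.7824 ≈ 1.2781.
Each bolus raises the concentration by D/Vd = 1992/269 ≈ 7.405 mg/L.
Steady-state peak Cmax,ss = C₀·R ≈ 7.405 × 1.2781 ≈ 9.464 mg/L.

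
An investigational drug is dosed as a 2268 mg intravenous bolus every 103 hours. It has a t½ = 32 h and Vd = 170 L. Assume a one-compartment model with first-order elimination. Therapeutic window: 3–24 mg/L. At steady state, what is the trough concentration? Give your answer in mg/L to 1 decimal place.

τ/t½ = 103/32 ≈ 3.2188, so fraction remaining f = (1/2)^(103/32) ≈ 0.1074.
At steady state, accumulation factor R = 1/(1 − e^(−kτ)) ≈ 1.1203.
Single-dose peak C₀ = D/Vd = 2268/170 ≈ 13.341 mg/L.
Cmax,ss = C₀/(1 − f) ≈ 13.341/0.8926 ≈ 14.946 mg/L.
Steady-state trough Cmin,ss = Cmax,ss·f ≈ 14.946 × 0.1074 ≈ 1.605 mg/L.
Trough 1.6 mg/L vs MEC 3 mg/L: subtherapeutic.

1.6 mg/L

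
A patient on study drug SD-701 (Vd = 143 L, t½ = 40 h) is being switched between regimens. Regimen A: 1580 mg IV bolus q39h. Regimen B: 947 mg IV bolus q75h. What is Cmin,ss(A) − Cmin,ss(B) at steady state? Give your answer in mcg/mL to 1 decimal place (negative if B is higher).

9.0 mcg/mL

Regimen A: f = (1/2)^(39/40) ≈ 0.5087; Cmin,ss = (1580/143)·f/(1−f) ≈ 11.440 mcg/mL.
Regimen B: f = (1/2)^(75/40) ≈ 0.2726; Cmin,ss = (947/143)·f/(1−f) ≈ 2.482 mcg/mL.
Difference ≈ 11.440 − 2.482 ≈ 8.958 mcg/mL.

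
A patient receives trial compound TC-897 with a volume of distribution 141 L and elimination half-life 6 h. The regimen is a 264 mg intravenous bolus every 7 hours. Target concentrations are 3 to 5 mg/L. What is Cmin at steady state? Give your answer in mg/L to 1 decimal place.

Over one 7-h interval, 7/6 ≈ 1.1667 half-lives elapse, leaving f ≈ 0.4454 of each dose.
Each bolus raises the concentration by D/Vd = 264/141 ≈ 1.872 mg/L.
Steady-state trough Cmin,ss = C₀·f/(1−f) ≈ 1.872 × 0.4454/0.5546 ≈ 1.503 mg/L.
Trough 1.5 mg/L vs MEC 3 mg/L: subtherapeutic.

1.5 mg/L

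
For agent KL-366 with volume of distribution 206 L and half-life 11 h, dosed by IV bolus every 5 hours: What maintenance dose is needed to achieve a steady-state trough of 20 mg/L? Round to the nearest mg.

1526 mg

τ/t½ = 5/11 ≈ 0.45455, so f = (1/2)^(5/11) ≈ 0.729740.
Cmin,ss = (D/Vd)·f/(1−f), so D = Cmin,ss·Vd·(1−f)/f.
D = 20 × 206 × (1−f)/f ≈ 20 × 206 × 0.37035 ≈ 1525.84 mg.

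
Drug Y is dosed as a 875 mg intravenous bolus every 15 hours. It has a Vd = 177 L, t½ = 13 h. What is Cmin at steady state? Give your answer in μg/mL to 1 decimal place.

4.0 μg/mL

τ/t½ = 15/13 ≈ 1.1538, so fraction remaining f = (1/2)^(15/13) ≈ 0.4494.
At steady state, accumulation factor R = 1/(1 − e^(−kτ)) ≈ 1.8162.
Each bolus raises the concentration by D/Vd = 875/177 ≈ 4.944 μg/mL.
Steady-state peak Cmax,ss = C₀·R ≈ 4.944 × 1.8162 ≈ 8.979 μg/mL.
Steady-state trough Cmin,ss = Cmax,ss·f ≈ 8.979 × 0.4494 ≈ 4.035 μg/mL.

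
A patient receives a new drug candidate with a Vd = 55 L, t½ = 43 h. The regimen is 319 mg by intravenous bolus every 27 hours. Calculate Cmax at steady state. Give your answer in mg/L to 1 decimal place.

16.4 mg/L

τ/t½ = 27/43 ≈ 0.62791, so fraction remaining f = (1/2)^(27/43) ≈ 0.6471.
At steady state, accumulation factor R = 1/(1 − e^(−kτ)) ≈ 2.8337.
Each bolus raises the concentration by D/Vd = 319/55 ≈ 5.800 mg/L.
Steady-state peak Cmax,ss = C₀·R ≈ 5.800 × 2.8337 ≈ 16.435 mg/L.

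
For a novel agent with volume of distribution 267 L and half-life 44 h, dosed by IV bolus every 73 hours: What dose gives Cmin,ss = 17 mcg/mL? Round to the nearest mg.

9796 mg

τ/t½ = 73/44 ≈ 1.6591, so f = (1/2)^(73/44) ≈ 0.316639.
Cmin,ss = (D/Vd)·f/(1−f), so D = Cmin,ss·Vd·(1−f)/f.
D = 17 × 267 × (1−f)/f ≈ 17 × 267 × 2.15817 ≈ 9795.93 mg.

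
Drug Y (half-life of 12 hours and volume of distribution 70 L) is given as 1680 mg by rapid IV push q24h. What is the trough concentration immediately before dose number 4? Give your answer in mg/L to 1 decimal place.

7.9 mg/L

f = (1/2)^(τ/t½) = (1/2)^(24/12) ≈ 0.2500.
C₀ = D/Vd = 1680/70 ≈ 24.000 mg/L.
Before the 4th dose, 3 doses have been given. Superposition: Cmin = C₀·(f + f² + … + f^3).
≈ 24.000 × (0.2500 + 0.0625 + 0.0156) ≈ 24.000 × 0.3281 ≈ 7.874 mg/L.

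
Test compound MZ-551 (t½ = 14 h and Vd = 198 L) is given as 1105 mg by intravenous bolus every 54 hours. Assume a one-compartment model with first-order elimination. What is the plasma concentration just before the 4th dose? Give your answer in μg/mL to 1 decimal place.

f = (1/2)^(τ/t½) = (1/2)^(54/14) ≈ 0.0690.
C₀ = D/Vd = 1105/198 ≈ 5.581 μg/mL.
Before the 4th dose, 3 doses have been given. Superposition: Cmin = C₀·(f + f² + … + f^3).
≈ 5.581 × (0.0690 + 0.0048 + 0.0003) ≈ 5.581 × 0.0741 ≈ 0.414 μg/mL.

0.4 μg/mL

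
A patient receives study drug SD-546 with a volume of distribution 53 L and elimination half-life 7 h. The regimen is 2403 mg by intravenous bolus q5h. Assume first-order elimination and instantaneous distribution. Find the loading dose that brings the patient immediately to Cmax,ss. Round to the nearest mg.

f = (1/2)^(5/7) ≈ 0.609507; accumulation ratio R = 1/(1−f) ≈ 2.56087.
Loading dose to hit Cmax,ss on first dose: D_load = D_maint·R ≈ 2403 × 2.56087 ≈ 6153.77 mg.

6154 mg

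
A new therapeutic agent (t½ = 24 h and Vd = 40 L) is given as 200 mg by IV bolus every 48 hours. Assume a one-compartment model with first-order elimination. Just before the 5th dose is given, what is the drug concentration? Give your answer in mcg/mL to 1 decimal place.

1.7 mcg/mL

f = (1/2)^(τ/t½) = (1/2)^(48/24) ≈ 0.2500.
C₀ = D/Vd = 200/40 ≈ 5.000 mcg/mL.
Before the 5th dose, 4 doses have been given. Superposition: Cmin = C₀·(f + f² + … + f^4).
≈ 5.000 × (0.2500 + 0.0625 + 0.0156 + 0.0039) ≈ 5.000 × 0.3320 ≈ 1.660 mcg/mL.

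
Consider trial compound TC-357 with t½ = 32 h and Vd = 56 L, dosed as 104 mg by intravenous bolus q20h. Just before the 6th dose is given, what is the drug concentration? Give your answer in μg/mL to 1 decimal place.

3.0 μg/mL

f = (1/2)^(τ/t½) = (1/2)^(20/32) ≈ 0.6484.
C₀ = D/Vd = 104/56 ≈ 1.857 μg/mL.
Before the 6th dose, 5 doses have been given. Superposition: Cmin = C₀·(f + f² + … + f^5).
≈ 1.857 × (0.6484 + 0.4204 + 0.2726 + 0.1768 + 0.1146) ≈ 1.857 × 1.6328 ≈ 3.032 μg/mL.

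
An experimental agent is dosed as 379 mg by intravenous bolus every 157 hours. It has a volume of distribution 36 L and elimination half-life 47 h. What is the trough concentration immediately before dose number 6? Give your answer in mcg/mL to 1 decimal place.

1.2 mcg/mL

f = (1/2)^(τ/t½) = (1/2)^(157/47) ≈ 0.0987.
C₀ = D/Vd = 379/36 ≈ 10.528 mcg/mL.
Before the 6th dose, 5 doses have been given. Superposition: Cmin = C₀·(f + f² + … + f^5).
≈ 10.528 × (0.0987 + 0.0097 + 0.0010 + 0.0001 + 0.0000) ≈ 10.528 × 0.1095 ≈ 1.153 mcg/mL.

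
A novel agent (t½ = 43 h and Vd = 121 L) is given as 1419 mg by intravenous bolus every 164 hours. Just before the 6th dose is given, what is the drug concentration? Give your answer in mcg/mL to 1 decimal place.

0.9 mcg/mL

f = (1/2)^(τ/t½) = (1/2)^(164/43) ≈ 0.0711.
C₀ = D/Vd = 1419/121 ≈ 11.727 mcg/mL.
Before the 6th dose, 5 doses have been given. Superposition: Cmin = C₀·(f + f² + … + f^5).
≈ 11.727 × (0.0711 + 0.0051 + 0.0004 + 0.0000 + 0.0000) ≈ 11.727 × 0.0766 ≈ 0.898 mcg/mL.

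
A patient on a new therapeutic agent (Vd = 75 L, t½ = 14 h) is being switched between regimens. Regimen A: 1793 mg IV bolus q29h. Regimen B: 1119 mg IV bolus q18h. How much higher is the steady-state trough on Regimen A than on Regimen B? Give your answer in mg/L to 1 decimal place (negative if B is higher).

Regimen A: f = (1/2)^(29/14) ≈ 0.2379; Cmin,ss = (1793/75)·f/(1−f) ≈ 7.463 mg/L.
Regimen B: f = (1/2)^(18/14) ≈ 0.4102; Cmin,ss = (1119/75)·f/(1−f) ≈ 10.377 mg/L.
Difference ≈ 7.463 − 10.377 ≈ -2.914 mg/L.

-2.9 mg/L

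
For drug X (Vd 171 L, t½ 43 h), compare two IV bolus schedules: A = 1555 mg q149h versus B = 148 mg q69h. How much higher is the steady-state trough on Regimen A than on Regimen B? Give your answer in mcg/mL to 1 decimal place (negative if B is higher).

Regimen A: f = (1/2)^(149/43) ≈ 0.0906; Cmin,ss = (1555/171)·f/(1−f) ≈ 0.906 mcg/mL.
Regimen B: f = (1/2)^(69/43) ≈ 0.3288; Cmin,ss = (148/171)·f/(1−f) ≈ 0.424 mcg/mL.
Difference ≈ 0.906 − 0.424 ≈ 0.482 mcg/mL.

0.5 mcg/mL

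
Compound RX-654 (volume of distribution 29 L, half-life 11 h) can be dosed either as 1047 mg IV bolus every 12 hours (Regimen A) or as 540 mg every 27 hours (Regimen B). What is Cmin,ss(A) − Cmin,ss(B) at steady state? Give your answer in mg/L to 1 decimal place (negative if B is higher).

Regimen A: f = (1/2)^(12/11) ≈ 0.4695; Cmin,ss = (1047/29)·f/(1−f) ≈ 31.952 mg/L.
Regimen B: f = (1/2)^(27/11) ≈ 0.1824; Cmin,ss = (540/29)·f/(1−f) ≈ 4.154 mg/L.
Difference ≈ 31.952 − 4.154 ≈ 27.798 mg/L.

27.8 mg/L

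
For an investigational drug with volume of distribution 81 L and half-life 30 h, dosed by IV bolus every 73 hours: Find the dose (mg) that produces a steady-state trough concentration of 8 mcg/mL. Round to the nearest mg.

τ/t½ = 73/30 ≈ 2.4333, so f = (1/2)^(73/30) ≈ 0.185137.
Cmin,ss = (D/Vd)·f/(1−f), so D = Cmin,ss·Vd·(1−f)/f.
D = 8 × 81 × (1−f)/f ≈ 8 × 81 × 4.40141 ≈ 2852.11 mg.

2852 mg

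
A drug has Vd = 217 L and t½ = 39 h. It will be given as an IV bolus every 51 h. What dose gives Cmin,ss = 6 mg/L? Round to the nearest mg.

1921 mg

τ/t½ = 51/39 ≈ 1.3077, so f = (1/2)^(51/39) ≈ 0.403967.
Cmin,ss = (D/Vd)·f/(1−f), so D = Cmin,ss·Vd·(1−f)/f.
D = 6 × 217 × (1−f)/f ≈ 6 × 217 × 1.47545 ≈ 1921.04 mg.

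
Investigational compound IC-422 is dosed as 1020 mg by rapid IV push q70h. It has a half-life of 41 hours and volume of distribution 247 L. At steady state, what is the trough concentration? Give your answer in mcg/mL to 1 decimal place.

1.8 mcg/mL

Over one 70-h interval, 70/41 ≈ 1.7073 half-lives elapse, leaving f ≈ 0.3062 of each dose.
Single-dose peak C₀ = D/Vd = 1020/247 ≈ 4.130 mcg/mL.
Steady-state trough Cmin,ss = C₀·f/(1−f) ≈ 4.130 × 0.3062/0.6938 ≈ 1.823 mcg/mL.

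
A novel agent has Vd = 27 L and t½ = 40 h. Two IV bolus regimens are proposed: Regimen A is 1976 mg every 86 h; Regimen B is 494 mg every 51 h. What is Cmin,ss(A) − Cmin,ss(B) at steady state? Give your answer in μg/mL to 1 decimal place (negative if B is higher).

Regimen A: f = (1/2)^(86/40) ≈ 0.2253; Cmin,ss = (1976/27)·f/(1−f) ≈ 21.284 μg/mL.
Regimen B: f = (1/2)^(51/40) ≈ 0.4132; Cmin,ss = (494/27)·f/(1−f) ≈ 12.883 μg/mL.
Difference ≈ 21.284 − 12.883 ≈ 8.401 μg/mL.

8.4 μg/mL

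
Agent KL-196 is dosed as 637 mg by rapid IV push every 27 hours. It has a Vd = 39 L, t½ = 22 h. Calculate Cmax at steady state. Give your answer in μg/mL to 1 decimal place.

28.5 μg/mL

k = ln2/t½ = ln2/22 ≈ 0.031507 h⁻¹; fraction remaining f = e^(−kτ) = e^(−0.031507×27) ≈ 0.4271.
At steady state, accumulation factor R = 1/(1 − e^(−kτ)) ≈ 1.7455.
Each bolus raises the concentration by D/Vd = 637/39 ≈ 16.333 μg/mL.
Cmax,ss = C₀/(1 − f) ≈ 16.333/0.5729 ≈ 28.509 μg/mL.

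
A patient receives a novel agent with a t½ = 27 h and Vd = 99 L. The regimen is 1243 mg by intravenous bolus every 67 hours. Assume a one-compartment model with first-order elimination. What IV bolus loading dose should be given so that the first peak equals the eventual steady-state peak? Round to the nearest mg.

f = (1/2)^(67/27) ≈ 0.179060; accumulation ratio R = 1/(1−f) ≈ 1.21812.
Loading dose to hit Cmax,ss on first dose: D_load = D_maint·R ≈ 1243 × 1.21812 ≈ 1514.12 mg.

1514 mg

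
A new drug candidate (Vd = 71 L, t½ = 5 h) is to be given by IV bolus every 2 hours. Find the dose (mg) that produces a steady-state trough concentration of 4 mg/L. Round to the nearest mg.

91 mg

τ/t½ = 2/5 ≈ 0.4, so f = (1/2)^(2/5) ≈ 0.757858.
Cmin,ss = (D/Vd)·f/(1−f), so D = Cmin,ss·Vd·(1−f)/f.
D = 4 × 71 × (1−f)/f ≈ 4 × 71 × 0.31951 ≈ 90.74 mg.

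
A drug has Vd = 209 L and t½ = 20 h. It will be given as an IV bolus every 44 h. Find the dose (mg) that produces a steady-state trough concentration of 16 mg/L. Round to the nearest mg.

τ/t½ = 44/20 ≈ 2.2, so f = (1/2)^(44/20) ≈ 0.217638.
Cmin,ss = (D/Vd)·f/(1−f), so D = Cmin,ss·Vd·(1−f)/f.
D = 16 × 209 × (1−f)/f ≈ 16 × 209 × 3.59479 ≈ 12020.98 mg.

12021 mg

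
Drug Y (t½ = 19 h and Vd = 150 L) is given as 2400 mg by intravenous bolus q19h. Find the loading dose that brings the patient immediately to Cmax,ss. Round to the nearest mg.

4800 mg

f = (1/2)^(19/19) ≈ 0.500000; accumulation ratio R = 1/(1−f) ≈ 2.00000.
Loading dose to hit Cmax,ss on first dose: D_load = D_maint·R ≈ 2400 × 2.00000 ≈ 4800.00 mg.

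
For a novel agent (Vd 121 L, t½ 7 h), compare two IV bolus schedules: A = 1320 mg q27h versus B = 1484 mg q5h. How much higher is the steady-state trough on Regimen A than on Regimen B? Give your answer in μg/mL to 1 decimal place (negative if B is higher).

-18.3 μg/mL

Regimen A: f = (1/2)^(27/7) ≈ 0.0690; Cmin,ss = (1320/121)·f/(1−f) ≈ 0.809 μg/mL.
Regimen B: f = (1/2)^(5/7) ≈ 0.6095; Cmin,ss = (1484/121)·f/(1−f) ≈ 19.143 μg/mL.
Difference ≈ 0.809 − 19.143 ≈ -18.334 μg/mL.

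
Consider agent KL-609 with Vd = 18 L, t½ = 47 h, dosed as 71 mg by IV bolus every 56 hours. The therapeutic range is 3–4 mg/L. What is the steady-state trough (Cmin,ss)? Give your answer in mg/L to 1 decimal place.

Over one 56-h interval, 56/47 ≈ 1.1915 half-lives elapse, leaving f ≈ 0.4379 of each dose.
Each bolus raises the concentration by D/Vd = 71/18 ≈ 3.944 mg/L.
Steady-state trough Cmin,ss = C₀·f/(1−f) ≈ 3.944 × 0.4379/0.5621 ≈ 3.073 mg/L.
Trough 3.1 mg/L vs MEC 3 mg/L: adequate.

3.1 mg/L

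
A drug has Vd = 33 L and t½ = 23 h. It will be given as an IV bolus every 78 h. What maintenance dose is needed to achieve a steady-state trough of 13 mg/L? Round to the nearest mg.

τ/t½ = 78/23 ≈ 3.3913, so f = (1/2)^(78/23) ≈ 0.095305.
Cmin,ss = (D/Vd)·f/(1−f), so D = Cmin,ss·Vd·(1−f)/f.
D = 13 × 33 × (1−f)/f ≈ 13 × 33 × 9.49263 ≈ 4072.34 mg.

4072 mg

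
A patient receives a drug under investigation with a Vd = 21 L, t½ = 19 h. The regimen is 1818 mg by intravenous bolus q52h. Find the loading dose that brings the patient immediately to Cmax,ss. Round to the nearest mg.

f = (1/2)^(52/19) ≈ 0.150013; accumulation ratio R = 1/(1−f) ≈ 1.17649.
Loading dose to hit Cmax,ss on first dose: D_load = D_maint·R ≈ 1818 × 1.17649 ≈ 2138.86 mg.

2139 mg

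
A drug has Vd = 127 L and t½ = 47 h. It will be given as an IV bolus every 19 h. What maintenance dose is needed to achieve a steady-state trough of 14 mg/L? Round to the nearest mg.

τ/t½ = 19/47 ≈ 0.40426, so f = (1/2)^(19/47) ≈ 0.755626.
Cmin,ss = (D/Vd)·f/(1−f), so D = Cmin,ss·Vd·(1−f)/f.
D = 14 × 127 × (1−f)/f ≈ 14 × 127 × 0.32341 ≈ 575.02 mg.

575 mg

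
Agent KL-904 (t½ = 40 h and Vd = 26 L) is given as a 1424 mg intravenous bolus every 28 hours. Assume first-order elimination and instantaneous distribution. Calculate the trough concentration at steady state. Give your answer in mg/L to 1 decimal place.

87.7 mg/L

τ/t½ = 28/40 ≈ 0.7, so fraction remaining f = (1/2)^(28/40) ≈ 0.6156.
At steady state, accumulation factor R = 1/(1 − e^(−kτ)) ≈ 2.6015.
Each bolus raises the concentration by D/Vd = 1424/26 ≈ 54.769 mg/L.
Cmax,ss = C₀/(1 − f) ≈ 54.769/0.3844 ≈ 142.479 mg/L.
Steady-state trough Cmin,ss = Cmax,ss·f ≈ 142.479 × 0.6156 ≈ 87.710 mg/L.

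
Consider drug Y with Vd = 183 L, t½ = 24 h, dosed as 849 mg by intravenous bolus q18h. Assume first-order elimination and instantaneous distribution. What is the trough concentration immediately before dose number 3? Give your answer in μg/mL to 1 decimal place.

4.4 μg/mL

f = (1/2)^(τ/t½) = (1/2)^(18/24) ≈ 0.5946.
C₀ = D/Vd = 849/183 ≈ 4.639 μg/mL.
Before the 3rd dose, 2 doses have been given. Superposition: Cmin = C₀·(f + f²).
≈ 4.639 × (0.5946 + 0.3535) ≈ 4.639 × 0.9481 ≈ 4.398 μg/mL.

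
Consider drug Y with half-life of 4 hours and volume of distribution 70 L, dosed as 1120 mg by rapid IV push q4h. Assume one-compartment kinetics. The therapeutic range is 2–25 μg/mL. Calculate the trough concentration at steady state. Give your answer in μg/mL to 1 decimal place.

16.0 μg/mL

The dosing interval is 1 half-life, so f = 2^(−1) = 0.5.
Accumulation ratio R = 1/(1 − f) = 1/0.5 = 2/1.
Single-dose peak C₀ = D/Vd = 1120/70 = 16 μg/mL.
Steady-state peak Cmax,ss = C₀·R = 16 × 2/1 ≈ 32.000 μg/mL.
Steady-state trough Cmin,ss = Cmax,ss·f ≈ 32.000 × 0.5 ≈ 16.000 μg/mL.
Trough 16.0 μg/mL vs MEC 2 μg/mL: adequate.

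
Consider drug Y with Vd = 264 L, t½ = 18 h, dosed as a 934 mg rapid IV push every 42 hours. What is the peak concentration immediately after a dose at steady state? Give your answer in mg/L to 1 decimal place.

k = ln2/t½ = ln2/18 ≈ 0.038508 h⁻¹; fraction remaining f = e^(−kτ) = e^(−0.038508×42) ≈ 0.1984.
Accumulation ratio R = 1/(1 − f) ≈ 1/0.8016 ≈ 1.2475.
Single-dose peak C₀ = D/Vd = 934/264 ≈ 3.538 mg/L.
Steady-state peak Cmax,ss = C₀·R ≈ 3.538 × 1.2475 ≈ 4.414 mg/L.

4.4 mg/L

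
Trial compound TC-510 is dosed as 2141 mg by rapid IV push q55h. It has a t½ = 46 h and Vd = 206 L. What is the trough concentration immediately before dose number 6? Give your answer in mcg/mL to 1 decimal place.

f = (1/2)^(τ/t½) = (1/2)^(55/46) ≈ 0.4366.
C₀ = D/Vd = 2141/206 ≈ 10.393 mcg/mL.
Before the 6th dose, 5 doses have been given. Superposition: Cmin = C₀·(f + f² + … + f^5).
≈ 10.393 × (0.4366 + 0.1906 + 0.0832 + 0.0363 + 0.0159) ≈ 10.393 × 0.7626 ≈ 7.926 mcg/mL.

7.9 mcg/mL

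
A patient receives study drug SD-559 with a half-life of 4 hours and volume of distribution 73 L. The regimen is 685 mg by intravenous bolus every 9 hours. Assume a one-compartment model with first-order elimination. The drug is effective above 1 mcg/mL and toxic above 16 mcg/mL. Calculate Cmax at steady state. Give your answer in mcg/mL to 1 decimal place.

k = ln2/t½ = ln2/4 ≈ 0.173287 h⁻¹; fraction remaining f = e^(−kτ) = e^(−0.173287×9) ≈ 0.2102.
Accumulation ratio R = 1/(1 − f) ≈ 1/0.7898 ≈ 1.2661.
Each bolus raises the concentration by D/Vd = 685/73 ≈ 9.384 mcg/mL.
Steady-state peak Cmax,ss = C₀·R ≈ 9.384 × 1.2661 ≈ 11.881 mcg/mL.
Peak 11.9 mcg/mL vs MTC 16 mcg/mL: below toxic threshold.

11.9 mcg/mL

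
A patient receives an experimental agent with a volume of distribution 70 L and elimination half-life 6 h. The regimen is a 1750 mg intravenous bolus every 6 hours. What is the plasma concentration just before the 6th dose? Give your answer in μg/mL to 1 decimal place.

24.2 μg/mL

f = (1/2)^(τ/t½) = (1/2)^(6/6) ≈ 0.5000.
C₀ = D/Vd = 1750/70 ≈ 25.000 μg/mL.
Before the 6th dose, 5 doses have been given. Superposition: Cmin = C₀·(f + f² + … + f^5).
≈ 25.000 × (0.5000 + 0.2500 + 0.1250 + 0.0625 + 0.0313) ≈ 25.000 × 0.9688 ≈ 24.220 μg/mL.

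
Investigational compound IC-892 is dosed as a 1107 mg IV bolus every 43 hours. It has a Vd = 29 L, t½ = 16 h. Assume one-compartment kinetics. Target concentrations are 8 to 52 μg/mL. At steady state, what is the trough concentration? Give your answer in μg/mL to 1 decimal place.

7.0 μg/mL

τ/t½ = 43/16 ≈ 2.6875, so fraction remaining f = (1/2)^(43/16) ≈ 0.1552.
At steady state, accumulation factor R = 1/(1 − e^(−kτ)) ≈ 1.1837.
Each bolus raises the concentration by D/Vd = 1107/29 ≈ 38.172 μg/mL.
Steady-state peak Cmax,ss = C₀·R ≈ 38.172 × 1.1837 ≈ 45.184 μg/mL.
One interval later, Cmin,ss = Cmax,ss·e^(−kτ) ≈ 45.184 × 0.1552 ≈ 7.013 μg/mL.
Trough 7.0 μg/mL vs MEC 8 μg/mL: subtherapeutic.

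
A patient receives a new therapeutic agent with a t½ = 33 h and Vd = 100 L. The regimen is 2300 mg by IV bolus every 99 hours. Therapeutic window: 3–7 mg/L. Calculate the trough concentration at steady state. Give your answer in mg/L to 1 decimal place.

3.3 mg/L

The dosing interval is 3 half-lives, so f = 2^(−3) = 0.125.
At steady state, R = 1/(1 − 0.125) = 8/7.
Single-dose peak C₀ = D/Vd = 2300/100 = 23 mg/L.
Steady-state peak Cmax,ss = C₀·R = 23 × 8/7 ≈ 26.286 mg/L.
Steady-state trough Cmin,ss = Cmax,ss·f ≈ 26.286 × 0.125 ≈ 3.286 mg/L.
Trough 3.3 mg/L vs MEC 3 mg/L: adequate.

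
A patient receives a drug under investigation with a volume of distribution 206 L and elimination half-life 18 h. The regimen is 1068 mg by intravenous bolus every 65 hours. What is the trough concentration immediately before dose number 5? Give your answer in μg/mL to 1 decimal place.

f = (1/2)^(τ/t½) = (1/2)^(65/18) ≈ 0.0818.
C₀ = D/Vd = 1068/206 ≈ 5.184 μg/mL.
Before the 5th dose, 4 doses have been given. Superposition: Cmin = C₀·(f + f² + … + f^4).
≈ 5.184 × (0.0818 + 0.0067 + 0.0005 + 0.0000) ≈ 5.184 × 0.0890 ≈ 0.461 μg/mL.

0.5 μg/mL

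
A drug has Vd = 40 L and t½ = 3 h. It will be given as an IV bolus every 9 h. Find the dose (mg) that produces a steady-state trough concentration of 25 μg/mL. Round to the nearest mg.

7000 mg

τ/t½ = 9/3 ≈ 3, so f = (1/2)^(9/3) ≈ 0.125000.
Cmin,ss = (D/Vd)·f/(1−f), so D = Cmin,ss·Vd·(1−f)/f.
D = 25 × 40 × (1−f)/f ≈ 25 × 40 × 7.00000 ≈ 7000.00 mg.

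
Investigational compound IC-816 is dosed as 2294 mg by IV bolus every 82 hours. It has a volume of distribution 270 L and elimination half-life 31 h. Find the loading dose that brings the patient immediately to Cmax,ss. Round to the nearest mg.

2730 mg

f = (1/2)^(82/31) ≈ 0.159855; accumulation ratio R = 1/(1−f) ≈ 1.19027.
Loading dose to hit Cmax,ss on first dose: D_load = D_maint·R ≈ 2294 × 1.19027 ≈ 2730.48 mg.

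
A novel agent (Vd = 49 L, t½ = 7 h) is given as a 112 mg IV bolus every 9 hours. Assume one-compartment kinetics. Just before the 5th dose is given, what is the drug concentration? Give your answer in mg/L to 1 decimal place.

f = (1/2)^(τ/t½) = (1/2)^(9/7) ≈ 0.4102.
C₀ = D/Vd = 112/49 ≈ 2.286 mg/L.
Before the 5th dose, 4 doses have been given. Superposition: Cmin = C₀·(f + f² + … + f^4).
≈ 2.286 × (0.4102 + 0.1683 + 0.0690 + 0.0283) ≈ 2.286 × 0.6758 ≈ 1.545 mg/L.

1.5 mg/L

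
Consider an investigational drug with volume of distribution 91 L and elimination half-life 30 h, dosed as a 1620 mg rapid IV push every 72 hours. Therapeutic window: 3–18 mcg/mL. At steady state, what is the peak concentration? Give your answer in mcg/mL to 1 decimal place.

22.0 mcg/mL

τ/t½ = 72/30 ≈ 2.4, so fraction remaining f = (1/2)^(72/30) ≈ 0.1895.
At steady state, accumulation factor R = 1/(1 − e^(−kτ)) ≈ 1.2338.
Single-dose peak C₀ = D/Vd = 1620/91 ≈ 17.802 mcg/mL.
Steady-state peak Cmax,ss = C₀·R ≈ 17.802 × 1.2338 ≈ 21.964 mcg/mL.
Peak 22.0 mcg/mL vs MTC 18 mcg/mL: exceeds toxic threshold.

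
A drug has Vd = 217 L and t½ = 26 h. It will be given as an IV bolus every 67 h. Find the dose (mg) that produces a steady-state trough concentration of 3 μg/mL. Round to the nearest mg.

3233 mg

τ/t½ = 67/26 ≈ 2.5769, so f = (1/2)^(67/26) ≈ 0.167598.
Cmin,ss = (D/Vd)·f/(1−f), so D = Cmin,ss·Vd·(1−f)/f.
D = 3 × 217 × (1−f)/f ≈ 3 × 217 × 4.96666 ≈ 3233.30 mg.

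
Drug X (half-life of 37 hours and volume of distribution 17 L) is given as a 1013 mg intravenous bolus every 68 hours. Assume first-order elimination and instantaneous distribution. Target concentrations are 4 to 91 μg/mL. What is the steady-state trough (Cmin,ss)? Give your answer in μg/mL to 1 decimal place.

k = ln2/t½ = ln2/37 ≈ 0.018734 h⁻¹; fraction remaining f = e^(−kτ) = e^(−0.018734×68) ≈ 0.2797.
Each bolus raises the concentration by D/Vd = 1013/17 ≈ 59.588 μg/mL.
Steady-state trough Cmin,ss = C₀·f/(1−f) ≈ 59.588 × 0.2797/0.7203 ≈ 23.139 μg/mL.
Trough 23.1 μg/mL vs MEC 4 μg/mL: adequate.

23.1 μg/mL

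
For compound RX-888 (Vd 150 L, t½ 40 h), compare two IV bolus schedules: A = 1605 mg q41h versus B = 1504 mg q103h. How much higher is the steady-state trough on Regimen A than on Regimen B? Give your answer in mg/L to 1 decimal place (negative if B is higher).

8.3 mg/L

Regimen A: f = (1/2)^(41/40) ≈ 0.4914; Cmin,ss = (1605/150)·f/(1−f) ≈ 10.338 mg/L.
Regimen B: f = (1/2)^(103/40) ≈ 0.1678; Cmin,ss = (1504/150)·f/(1−f) ≈ 2.022 mg/L.
Difference ≈ 10.338 − 2.022 ≈ 8.316 mg/L.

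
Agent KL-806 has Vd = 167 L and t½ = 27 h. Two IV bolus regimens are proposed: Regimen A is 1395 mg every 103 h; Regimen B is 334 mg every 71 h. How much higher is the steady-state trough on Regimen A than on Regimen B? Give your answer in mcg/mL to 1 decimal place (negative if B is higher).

0.3 mcg/mL

Regimen A: f = (1/2)^(103/27) ≈ 0.0711; Cmin,ss = (1395/167)·f/(1−f) ≈ 0.639 mcg/mL.
Regimen B: f = (1/2)^(71/27) ≈ 0.1616; Cmin,ss = (334/167)·f/(1−f) ≈ 0.385 mcg/mL.
Difference ≈ 0.639 − 0.385 ≈ 0.254 mcg/mL.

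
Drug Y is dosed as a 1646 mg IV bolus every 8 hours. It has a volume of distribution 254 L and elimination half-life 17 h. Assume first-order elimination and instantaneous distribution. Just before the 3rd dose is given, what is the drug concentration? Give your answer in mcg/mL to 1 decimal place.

f = (1/2)^(τ/t½) = (1/2)^(8/17) ≈ 0.7217.
C₀ = D/Vd = 1646/254 ≈ 6.480 mcg/mL.
Before the 3rd dose, 2 doses have been given. Superposition: Cmin = C₀·(f + f²).
≈ 6.480 × (0.7217 + 0.5209) ≈ 6.480 × 1.2426 ≈ 8.052 mcg/mL.

8.1 mcg/mL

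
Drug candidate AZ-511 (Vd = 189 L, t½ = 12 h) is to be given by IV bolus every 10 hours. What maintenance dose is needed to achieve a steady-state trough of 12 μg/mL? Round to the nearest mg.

1773 mg

τ/t½ = 10/12 ≈ 0.83333, so f = (1/2)^(10/12) ≈ 0.561231.
Cmin,ss = (D/Vd)·f/(1−f), so D = Cmin,ss·Vd·(1−f)/f.
D = 12 × 189 × (1−f)/f ≈ 12 × 189 × 0.78180 ≈ 1773.12 mg.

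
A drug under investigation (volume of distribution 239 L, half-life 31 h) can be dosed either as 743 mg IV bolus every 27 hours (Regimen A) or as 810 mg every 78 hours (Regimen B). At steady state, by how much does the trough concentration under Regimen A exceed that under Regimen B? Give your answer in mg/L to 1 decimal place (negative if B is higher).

3.0 mg/L

Regimen A: f = (1/2)^(27/31) ≈ 0.5468; Cmin,ss = (743/239)·f/(1−f) ≈ 3.751 mg/L.
Regimen B: f = (1/2)^(78/31) ≈ 0.1748; Cmin,ss = (810/239)·f/(1−f) ≈ 0.718 mg/L.
Difference ≈ 3.751 − 0.718 ≈ 3.033 mg/L.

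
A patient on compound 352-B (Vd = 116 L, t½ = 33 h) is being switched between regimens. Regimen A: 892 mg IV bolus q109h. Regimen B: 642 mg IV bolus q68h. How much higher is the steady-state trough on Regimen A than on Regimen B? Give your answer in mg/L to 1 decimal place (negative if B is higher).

-0.9 mg/L

Regimen A: f = (1/2)^(109/33) ≈ 0.1013; Cmin,ss = (892/116)·f/(1−f) ≈ 0.867 mg/L.
Regimen B: f = (1/2)^(68/33) ≈ 0.2397; Cmin,ss = (642/116)·f/(1−f) ≈ 1.745 mg/L.
Difference ≈ 0.867 − 1.745 ≈ -0.878 mg/L.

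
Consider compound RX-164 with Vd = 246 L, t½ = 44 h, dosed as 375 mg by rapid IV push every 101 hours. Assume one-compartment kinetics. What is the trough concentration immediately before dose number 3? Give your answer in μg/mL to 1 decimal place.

0.4 μg/mL

f = (1/2)^(τ/t½) = (1/2)^(101/44) ≈ 0.2037.
C₀ = D/Vd = 375/246 ≈ 1.524 μg/mL.
Before the 3rd dose, 2 doses have been given. Superposition: Cmin = C₀·(f + f²).
≈ 1.524 × (0.2037 + 0.0415) ≈ 1.524 × 0.2452 ≈ 0.374 μg/mL.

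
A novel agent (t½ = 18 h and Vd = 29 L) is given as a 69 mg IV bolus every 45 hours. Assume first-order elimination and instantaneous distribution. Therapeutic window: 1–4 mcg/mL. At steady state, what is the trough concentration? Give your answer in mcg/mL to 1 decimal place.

0.5 mcg/mL

k = ln2/t½ = ln2/18 ≈ 0.038508 h⁻¹; fraction remaining f = e^(−kτ) = e^(−0.038508×45) ≈ 0.1768.
Accumulation ratio R = 1/(1 − f) ≈ 1/0.8232 ≈ 1.2148.
Each bolus raises the concentration by D/Vd = 69/29 ≈ 2.379 mcg/mL.
Steady-state peak Cmax,ss = C₀·R ≈ 2.379 × 1.2148 ≈ 2.890 mcg/mL.
One interval later, Cmin,ss = Cmax,ss·e^(−kτ) ≈ 2.890 × 0.1768 ≈ 0.511 mcg/mL.
Trough 0.5 mcg/mL vs MEC 1 mcg/mL: subtherapeutic.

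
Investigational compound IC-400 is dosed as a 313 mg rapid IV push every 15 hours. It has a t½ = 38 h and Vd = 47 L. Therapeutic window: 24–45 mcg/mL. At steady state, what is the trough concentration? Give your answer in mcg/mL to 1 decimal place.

21.2 mcg/mL

τ/t½ = 15/38 ≈ 0.39474, so fraction remaining f = (1/2)^(15/38) ≈ 0.7606.
Each bolus raises the concentration by D/Vd = 313/47 ≈ 6.660 mcg/mL.
Steady-state trough Cmin,ss = C₀·f/(1−f) ≈ 6.660 × 0.7606/0.2394 ≈ 21.160 mcg/mL.
Trough 21.2 mcg/mL vs MEC 24 mcg/mL: subtherapeutic.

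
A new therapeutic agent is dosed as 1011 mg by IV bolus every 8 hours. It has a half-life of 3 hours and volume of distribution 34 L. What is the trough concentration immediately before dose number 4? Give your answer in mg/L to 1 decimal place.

5.5 mg/L

f = (1/2)^(τ/t½) = (1/2)^(8/3) ≈ 0.1575.
C₀ = D/Vd = 1011/34 ≈ 29.735 mg/L.
Before the 4th dose, 3 doses have been given. Superposition: Cmin = C₀·(f + f² + … + f^3).
≈ 29.735 × (0.1575 + 0.0248 + 0.0039) ≈ 29.735 × 0.1862 ≈ 5.537 mg/L.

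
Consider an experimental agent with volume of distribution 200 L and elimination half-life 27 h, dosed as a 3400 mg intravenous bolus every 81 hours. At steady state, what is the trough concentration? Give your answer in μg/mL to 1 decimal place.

τ = 81 h = 3 half-lives, so f = (1/2)^3 = 0.125.
Accumulation ratio R = 1/(1 − f) = 1/0.875 = 8/7.
Single-dose peak C₀ = D/Vd = 3400/200 = 17 μg/mL.
Steady-state peak Cmax,ss = C₀·R = 17 × 8/7 ≈ 19.429 μg/mL.
Steady-state trough Cmin,ss = Cmax,ss·f ≈ 19.429 × 0.125 ≈ 2.429 μg/mL.

2.4 μg/mL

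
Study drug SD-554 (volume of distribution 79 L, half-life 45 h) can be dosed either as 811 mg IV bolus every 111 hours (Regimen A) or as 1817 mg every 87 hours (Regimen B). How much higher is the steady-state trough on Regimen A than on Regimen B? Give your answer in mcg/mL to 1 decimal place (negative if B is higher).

-5.9 mcg/mL

Regimen A: f = (1/2)^(111/45) ≈ 0.1809; Cmin,ss = (811/79)·f/(1−f) ≈ 2.267 mcg/mL.
Regimen B: f = (1/2)^(87/45) ≈ 0.2618; Cmin,ss = (1817/79)·f/(1−f) ≈ 8.157 mcg/mL.
Difference ≈ 2.267 − 8.157 ≈ -5.890 mcg/mL.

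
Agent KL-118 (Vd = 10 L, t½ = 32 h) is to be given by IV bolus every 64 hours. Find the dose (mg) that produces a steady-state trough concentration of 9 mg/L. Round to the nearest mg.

τ/t½ = 64/32 ≈ 2, so f = (1/2)^(64/32) ≈ 0.250000.
Cmin,ss = (D/Vd)·f/(1−f), so D = Cmin,ss·Vd·(1−f)/f.
D = 9 × 10 × (1−f)/f ≈ 9 × 10 × 3.00000 ≈ 270.00 mg.

270 mg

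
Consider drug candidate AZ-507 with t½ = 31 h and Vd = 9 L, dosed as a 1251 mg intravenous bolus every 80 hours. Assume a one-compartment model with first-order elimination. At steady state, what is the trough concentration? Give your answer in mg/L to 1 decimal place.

27.9 mg/L

Over one 80-h interval, 80/31 ≈ 2.5806 half-lives elapse, leaving f ≈ 0.1672 of each dose.
Each bolus raises the concentration by D/Vd = 1251/9 ≈ 139.000 mg/L.
Steady-state trough Cmin,ss = C₀·f/(1−f) ≈ 139.000 × 0.1672/0.8328 ≈ 27.907 mg/L.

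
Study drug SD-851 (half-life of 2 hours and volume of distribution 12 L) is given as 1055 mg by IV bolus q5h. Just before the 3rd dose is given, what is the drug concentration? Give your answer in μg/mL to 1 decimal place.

f = (1/2)^(τ/t½) = (1/2)^(5/2) ≈ 0.1768.
C₀ = D/Vd = 1055/12 ≈ 87.917 μg/mL.
Before the 3rd dose, 2 doses have been given. Superposition: Cmin = C₀·(f + f²).
≈ 87.917 × (0.1768 + 0.0313) ≈ 87.917 × 0.2081 ≈ 18.296 μg/mL.

18.3 μg/mL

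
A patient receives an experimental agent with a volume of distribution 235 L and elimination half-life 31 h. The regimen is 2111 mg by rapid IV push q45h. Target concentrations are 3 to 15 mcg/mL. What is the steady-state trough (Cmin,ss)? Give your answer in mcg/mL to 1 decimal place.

k = ln2/t½ = ln2/31 ≈ 0.022360 h⁻¹; fraction remaining f = e^(−kτ) = e^(−0.022360×45) ≈ 0.3656.
Single-dose peak C₀ = D/Vd = 2111/235 ≈ 8.983 mcg/mL.
Steady-state trough Cmin,ss = C₀·f/(1−f) ≈ 8.983 × 0.3656/0.6344 ≈ 5.177 mcg/mL.
Trough 5.2 mcg/mL vs MEC 3 mcg/mL: adequate.

5.2 mcg/mL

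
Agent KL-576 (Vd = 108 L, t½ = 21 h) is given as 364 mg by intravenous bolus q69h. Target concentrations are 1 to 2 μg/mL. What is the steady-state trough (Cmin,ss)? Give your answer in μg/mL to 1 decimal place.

τ/t½ = 69/21 ≈ 3.2857, so fraction remaining f = (1/2)^(69/21) ≈ 0.1025.
Single-dose peak C₀ = D/Vd = 364/108 ≈ 3.370 μg/mL.
Steady-state trough Cmin,ss = C₀·f/(1−f) ≈ 3.370 × 0.1025/0.8975 ≈ 0.385 μg/mL.
Trough 0.4 μg/mL vs MEC 1 μg/mL: subtherapeutic.

0.4 μg/mL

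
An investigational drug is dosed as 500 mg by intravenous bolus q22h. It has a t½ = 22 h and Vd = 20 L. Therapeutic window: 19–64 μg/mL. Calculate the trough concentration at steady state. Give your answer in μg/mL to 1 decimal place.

25.0 μg/mL

The dosing interval is 1 half-life, so f = 2^(−1) = 0.5.
At steady state, R = 1/(1 − 0.5) = 2/1.
Single-dose peak C₀ = D/Vd = 500/20 = 25 μg/mL.
Steady-state peak Cmax,ss = C₀·R = 25 × 2/1 ≈ 50.000 μg/mL.
Steady-state trough Cmin,ss = Cmax,ss·f ≈ 50.000 × 0.5 ≈ 25.000 μg/mL.
Trough 25.0 μg/mL vs MEC 19 μg/mL: adequate.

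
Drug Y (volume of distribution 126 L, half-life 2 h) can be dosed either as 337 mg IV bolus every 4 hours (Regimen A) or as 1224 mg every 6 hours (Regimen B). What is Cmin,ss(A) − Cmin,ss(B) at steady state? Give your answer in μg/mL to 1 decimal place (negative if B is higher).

Regimen A: f = (1/2)^(4/2) ≈ 0.2500; Cmin,ss = (337/126)·f/(1−f) ≈ 0.892 μg/mL.
Regimen B: f = (1/2)^(6/2) ≈ 0.1250; Cmin,ss = (1224/126)·f/(1−f) ≈ 1.388 μg/mL.
Difference ≈ 0.892 − 1.388 ≈ -0.496 μg/mL.

-0.5 μg/mL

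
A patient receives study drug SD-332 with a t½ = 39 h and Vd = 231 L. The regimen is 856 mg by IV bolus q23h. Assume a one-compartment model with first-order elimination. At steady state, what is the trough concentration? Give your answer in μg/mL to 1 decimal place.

7.3 μg/mL

Over one 23-h interval, 23/39 ≈ 0.58974 half-lives elapse, leaving f ≈ 0.6645 of each dose.
Accumulation ratio R = 1/(1 − f) ≈ 1/0.3355 ≈ 2.9806.
Single-dose peak C₀ = D/Vd = 856/231 ≈ 3.706 μg/mL.
Cmax,ss = C₀/(1 − f) ≈ 3.706/0.3355 ≈ 11.046 μg/mL.
Steady-state trough Cmin,ss = Cmax,ss·f ≈ 11.046 × 0.6645 ≈ 7.340 μg/mL.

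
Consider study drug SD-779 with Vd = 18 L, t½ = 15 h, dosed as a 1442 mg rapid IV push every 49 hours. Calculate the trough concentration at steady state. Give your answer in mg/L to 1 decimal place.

9.3 mg/L

Over one 49-h interval, 49/15 ≈ 3.2667 half-lives elapse, leaving f ≈ 0.1039 of each dose.
Accumulation ratio R = 1/(1 − f) ≈ 1/0.8961 ≈ 1.1159.
Single-dose peak C₀ = D/Vd = 1442/18 ≈ 80.111 mg/L.
Steady-state peak Cmax,ss = C₀·R ≈ 80.111 × 1.1159 ≈ 89.396 mg/L.
One interval later, Cmin,ss = Cmax,ss·e^(−kτ) ≈ 89.396 × 0.1039 ≈ 9.288 mg/L.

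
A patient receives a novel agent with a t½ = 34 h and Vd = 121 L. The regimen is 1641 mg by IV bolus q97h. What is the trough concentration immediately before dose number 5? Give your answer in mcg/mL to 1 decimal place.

2.2 mcg/mL

f = (1/2)^(τ/t½) = (1/2)^(97/34) ≈ 0.1384.
C₀ = D/Vd = 1641/121 ≈ 13.562 mcg/mL.
Before the 5th dose, 4 doses have been given. Superposition: Cmin = C₀·(f + f² + … + f^4).
≈ 13.562 × (0.1384 + 0.0192 + 0.0027 + 0.0004) ≈ 13.562 × 0.1607 ≈ 2.179 mcg/mL.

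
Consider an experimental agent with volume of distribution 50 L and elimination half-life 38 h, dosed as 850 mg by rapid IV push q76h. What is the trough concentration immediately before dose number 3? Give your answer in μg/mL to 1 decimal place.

5.3 μg/mL

f = (1/2)^(τ/t½) = (1/2)^(76/38) ≈ 0.2500.
C₀ = D/Vd = 850/50 ≈ 17.000 μg/mL.
Before the 3rd dose, 2 doses have been given. Superposition: Cmin = C₀·(f + f²).
≈ 17.000 × (0.2500 + 0.0625) ≈ 17.000 × 0.3125 ≈ 5.312 μg/mL.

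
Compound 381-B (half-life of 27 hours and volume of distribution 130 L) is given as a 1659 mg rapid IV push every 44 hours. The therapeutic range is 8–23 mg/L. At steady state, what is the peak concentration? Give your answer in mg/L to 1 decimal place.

k = ln2/t½ = ln2/27 ≈ 0.025672 h⁻¹; fraction remaining f = e^(−kτ) = e^(−0.025672×44) ≈ 0.3232.
Accumulation ratio R = 1/(1 − f) ≈ 1/0.6768 ≈ 1.4775.
Single-dose peak C₀ = D/Vd = 1659/130 ≈ 12.762 mg/L.
Cmax,ss = C₀/(1 − f) ≈ 12.762/0.6768 ≈ 18.856 mg/L.
Peak 18.9 mg/L vs MTC 23 mg/L: below toxic threshold.

18.9 mg/L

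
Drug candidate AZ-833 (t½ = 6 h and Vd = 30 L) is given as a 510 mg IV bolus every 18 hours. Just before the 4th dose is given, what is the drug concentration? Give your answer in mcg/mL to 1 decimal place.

2.4 mcg/mL

f = (1/2)^(τ/t½) = (1/2)^(18/6) ≈ 0.1250.
C₀ = D/Vd = 510/30 ≈ 17.000 mcg/mL.
Before the 4th dose, 3 doses have been given. Superposition: Cmin = C₀·(f + f² + … + f^3).
≈ 17.000 × (0.1250 + 0.0156 + 0.0020) ≈ 17.000 × 0.1426 ≈ 2.424 mcg/mL.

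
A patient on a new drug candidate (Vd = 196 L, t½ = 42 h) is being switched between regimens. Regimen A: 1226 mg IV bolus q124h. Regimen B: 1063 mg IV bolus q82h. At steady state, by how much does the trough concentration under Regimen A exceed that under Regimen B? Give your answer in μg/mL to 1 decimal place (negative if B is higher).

-1.0 μg/mL

Regimen A: f = (1/2)^(124/42) ≈ 0.1292; Cmin,ss = (1226/196)·f/(1−f) ≈ 0.928 μg/mL.
Regimen B: f = (1/2)^(82/42) ≈ 0.2584; Cmin,ss = (1063/196)·f/(1−f) ≈ 1.890 μg/mL.
Difference ≈ 0.928 − 1.890 ≈ -0.962 μg/mL.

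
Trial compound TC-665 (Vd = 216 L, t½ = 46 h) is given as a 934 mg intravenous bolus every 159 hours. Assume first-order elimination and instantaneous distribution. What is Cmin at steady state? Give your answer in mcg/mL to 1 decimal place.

τ/t½ = 159/46 ≈ 3.4565, so fraction remaining f = (1/2)^(159/46) ≈ 0.0911.
At steady state, accumulation factor R = 1/(1 − e^(−kτ)) ≈ 1.1002.
Each bolus raises the concentration by D/Vd = 934/216 ≈ 4.324 mcg/mL.
Cmax,ss = C₀/(1 − f) ≈ 4.324/0.9089 ≈ 4.757 mcg/mL.
One interval later, Cmin,ss = Cmax,ss·e^(−kτ) ≈ 4.757 × 0.0911 ≈ 0.433 mcg/mL.

0.4 mcg/mL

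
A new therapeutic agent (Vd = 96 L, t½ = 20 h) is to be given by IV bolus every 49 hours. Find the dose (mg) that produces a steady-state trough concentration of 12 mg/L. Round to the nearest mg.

5143 mg

τ/t½ = 49/20 ≈ 2.45, so f = (1/2)^(49/20) ≈ 0.183011.
Cmin,ss = (D/Vd)·f/(1−f), so D = Cmin,ss·Vd·(1−f)/f.
D = 12 × 96 × (1−f)/f ≈ 12 × 96 × 4.46415 ≈ 5142.70 mg.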